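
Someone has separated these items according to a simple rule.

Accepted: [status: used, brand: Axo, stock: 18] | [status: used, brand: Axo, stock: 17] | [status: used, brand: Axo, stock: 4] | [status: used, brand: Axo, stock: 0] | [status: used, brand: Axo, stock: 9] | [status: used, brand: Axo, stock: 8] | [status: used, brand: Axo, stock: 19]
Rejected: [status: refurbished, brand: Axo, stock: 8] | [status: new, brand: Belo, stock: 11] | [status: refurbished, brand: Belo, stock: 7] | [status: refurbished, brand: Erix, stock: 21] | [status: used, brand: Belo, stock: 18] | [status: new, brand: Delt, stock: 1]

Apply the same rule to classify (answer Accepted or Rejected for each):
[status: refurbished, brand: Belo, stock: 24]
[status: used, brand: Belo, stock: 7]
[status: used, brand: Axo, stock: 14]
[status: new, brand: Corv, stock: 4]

The classifier is using: status is used AND brand is Axo.
Rejected: [status: refurbished, brand: Belo, stock: 24], since status is refurbished, brand is Belo.
Rejected: [status: used, brand: Belo, stock: 7], since status is used, brand is Belo.
Accepted: [status: used, brand: Axo, stock: 14], since status is used, brand is Axo.
Rejected: [status: new, brand: Corv, stock: 4], since status is new, brand is Corv.

Rejected, Rejected, Accepted, Rejected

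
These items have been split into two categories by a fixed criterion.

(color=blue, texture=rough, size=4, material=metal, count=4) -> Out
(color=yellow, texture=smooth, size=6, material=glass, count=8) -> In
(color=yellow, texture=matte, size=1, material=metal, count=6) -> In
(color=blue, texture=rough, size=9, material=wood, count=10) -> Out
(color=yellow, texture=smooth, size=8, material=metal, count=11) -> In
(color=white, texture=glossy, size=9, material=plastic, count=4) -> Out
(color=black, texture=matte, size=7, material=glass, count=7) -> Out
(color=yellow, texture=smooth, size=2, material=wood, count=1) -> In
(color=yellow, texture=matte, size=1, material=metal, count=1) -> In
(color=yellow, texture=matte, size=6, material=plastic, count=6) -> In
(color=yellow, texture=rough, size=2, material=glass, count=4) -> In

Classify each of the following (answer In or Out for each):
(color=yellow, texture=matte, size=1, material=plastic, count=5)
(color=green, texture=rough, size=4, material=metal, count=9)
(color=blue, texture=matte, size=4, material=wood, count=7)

In, Out, Out

The common property of the 'In' items is: color is yellow. No 'Out' item has it.
(color=yellow, texture=matte, size=1, material=plastic, count=5) → color is yellow → In. (color=green, texture=rough, size=4, material=metal, count=9) → color is green → Out. (color=blue, texture=matte, size=4, material=wood, count=7) → color is blue → Out.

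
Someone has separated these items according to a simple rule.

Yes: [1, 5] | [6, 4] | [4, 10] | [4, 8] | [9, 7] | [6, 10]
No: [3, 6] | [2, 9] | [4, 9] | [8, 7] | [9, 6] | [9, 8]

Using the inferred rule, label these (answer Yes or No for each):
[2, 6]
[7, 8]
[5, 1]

Yes, No, Yes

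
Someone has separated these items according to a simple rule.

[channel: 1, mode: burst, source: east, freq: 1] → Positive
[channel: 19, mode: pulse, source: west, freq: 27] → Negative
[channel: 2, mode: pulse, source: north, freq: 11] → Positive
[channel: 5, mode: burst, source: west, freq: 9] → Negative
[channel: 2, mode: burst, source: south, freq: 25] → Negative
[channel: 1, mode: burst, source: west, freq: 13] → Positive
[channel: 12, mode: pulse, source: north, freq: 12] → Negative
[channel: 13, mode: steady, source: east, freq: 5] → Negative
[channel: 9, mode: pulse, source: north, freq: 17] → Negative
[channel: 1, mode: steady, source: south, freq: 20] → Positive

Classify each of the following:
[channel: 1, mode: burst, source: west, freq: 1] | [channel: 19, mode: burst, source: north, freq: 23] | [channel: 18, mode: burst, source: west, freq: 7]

The rule appears to be: freq ≤ 20 AND channel ≤ 2.
Positive: [channel: 1, mode: burst, source: west, freq: 1], since freq = 1, channel = 1.
Negative: [channel: 19, mode: burst, source: north, freq: 23], since freq = 23, channel = 19.
Negative: [channel: 18, mode: burst, source: west, freq: 7], since freq = 7, channel = 18.

Positive, Negative, Negative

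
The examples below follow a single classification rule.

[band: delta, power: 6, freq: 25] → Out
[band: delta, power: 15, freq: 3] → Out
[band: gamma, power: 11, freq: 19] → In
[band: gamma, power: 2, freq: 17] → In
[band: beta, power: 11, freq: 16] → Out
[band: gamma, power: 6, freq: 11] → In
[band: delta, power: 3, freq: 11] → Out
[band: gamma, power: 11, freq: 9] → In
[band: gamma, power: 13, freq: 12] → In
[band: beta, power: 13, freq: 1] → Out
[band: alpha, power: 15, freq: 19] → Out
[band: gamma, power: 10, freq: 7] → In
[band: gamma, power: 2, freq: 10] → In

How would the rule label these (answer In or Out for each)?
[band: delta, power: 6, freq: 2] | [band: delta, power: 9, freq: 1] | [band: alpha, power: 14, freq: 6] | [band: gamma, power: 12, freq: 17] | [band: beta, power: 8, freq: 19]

Comparing the two groups points to one rule — band is gamma.
[band: delta, power: 6, freq: 2] → band is delta → Out. [band: delta, power: 9, freq: 1] → band is delta → Out. [band: alpha, power: 14, freq: 6] → band is alpha → Out. [band: gamma, power: 12, freq: 17] → band is gamma → In. [band: beta, power: 8, freq: 19] → band is beta → Out.

Out, Out, Out, In, Out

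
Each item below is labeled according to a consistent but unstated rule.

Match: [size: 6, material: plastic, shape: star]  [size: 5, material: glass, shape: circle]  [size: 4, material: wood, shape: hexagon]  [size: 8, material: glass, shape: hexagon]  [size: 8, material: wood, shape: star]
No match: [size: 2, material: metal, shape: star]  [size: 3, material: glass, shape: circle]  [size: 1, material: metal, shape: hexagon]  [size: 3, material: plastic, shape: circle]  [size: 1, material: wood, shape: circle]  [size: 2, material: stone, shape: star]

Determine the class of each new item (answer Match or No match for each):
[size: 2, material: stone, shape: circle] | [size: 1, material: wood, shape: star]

The classifier is using: size ≥ 4.
[size: 2, material: stone, shape: circle] → size = 2 → No match. [size: 1, material: wood, shape: star] → size = 1 → No match.

No match, No match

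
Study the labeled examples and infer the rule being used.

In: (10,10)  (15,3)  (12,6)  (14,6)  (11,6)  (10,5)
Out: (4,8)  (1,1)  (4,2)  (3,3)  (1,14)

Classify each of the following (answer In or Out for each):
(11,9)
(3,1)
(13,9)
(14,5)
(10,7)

In, Out, In, In, In

The classifier is using: first ≥ 5.
(11,9) → first 11 → In. (3,1) → first 3 → Out. (13,9) → first 13 → In. (14,5) → first 14 → In. (10,7) → first 10 → In.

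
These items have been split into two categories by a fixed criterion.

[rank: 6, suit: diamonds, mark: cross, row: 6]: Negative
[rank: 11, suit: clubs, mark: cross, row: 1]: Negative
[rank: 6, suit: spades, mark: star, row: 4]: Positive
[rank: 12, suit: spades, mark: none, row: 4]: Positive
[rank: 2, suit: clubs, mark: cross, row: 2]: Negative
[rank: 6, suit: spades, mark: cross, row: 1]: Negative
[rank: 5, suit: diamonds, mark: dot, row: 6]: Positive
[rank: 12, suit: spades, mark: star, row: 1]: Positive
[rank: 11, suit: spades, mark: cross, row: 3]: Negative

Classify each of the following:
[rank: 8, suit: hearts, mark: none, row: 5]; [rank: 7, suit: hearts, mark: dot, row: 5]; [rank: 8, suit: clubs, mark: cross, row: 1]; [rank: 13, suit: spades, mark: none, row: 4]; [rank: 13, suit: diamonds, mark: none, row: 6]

Positive, Positive, Negative, Positive, Positive

Comparing the two groups points to one rule — mark is not cross.
[rank: 8, suit: hearts, mark: none, row: 5]: mark is none — satisfies this, so Positive. [rank: 7, suit: hearts, mark: dot, row: 5]: mark is dot — satisfies this, so Positive. [rank: 8, suit: clubs, mark: cross, row: 1]: mark is cross — does not fit, so Negative. [rank: 13, suit: spades, mark: none, row: 4]: mark is none — satisfies this, so Positive. [rank: 13, suit: diamonds, mark: none, row: 6]: mark is none — satisfies this, so Positive.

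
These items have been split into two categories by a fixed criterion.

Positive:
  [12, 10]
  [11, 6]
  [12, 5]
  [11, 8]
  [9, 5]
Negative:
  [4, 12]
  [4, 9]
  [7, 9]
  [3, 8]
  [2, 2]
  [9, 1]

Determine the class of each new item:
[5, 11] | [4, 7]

The distinguishing property — first > second AND sum ≥ 11 — holds for all the 'Positive' cases and none of the 'Negative' cases.
[5, 11] — 5 < 11, 5+11 = 16, hence Negative.
[4, 7] — 4 < 7, 4+7 = 11, hence Negative.

Negative, Negative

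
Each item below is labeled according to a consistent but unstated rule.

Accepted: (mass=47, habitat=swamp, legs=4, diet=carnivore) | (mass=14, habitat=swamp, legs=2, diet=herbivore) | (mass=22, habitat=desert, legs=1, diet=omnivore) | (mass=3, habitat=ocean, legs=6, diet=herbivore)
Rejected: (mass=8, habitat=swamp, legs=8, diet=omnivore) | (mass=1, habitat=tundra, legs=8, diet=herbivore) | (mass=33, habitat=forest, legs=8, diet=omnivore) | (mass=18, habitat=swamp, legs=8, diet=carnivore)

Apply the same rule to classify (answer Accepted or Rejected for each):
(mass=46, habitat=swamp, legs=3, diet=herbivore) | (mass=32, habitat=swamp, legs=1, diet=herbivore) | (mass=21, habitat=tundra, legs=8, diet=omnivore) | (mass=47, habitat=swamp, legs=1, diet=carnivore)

Accepted, Accepted, Rejected, Accepted

The rule appears to be: legs ≤ 6.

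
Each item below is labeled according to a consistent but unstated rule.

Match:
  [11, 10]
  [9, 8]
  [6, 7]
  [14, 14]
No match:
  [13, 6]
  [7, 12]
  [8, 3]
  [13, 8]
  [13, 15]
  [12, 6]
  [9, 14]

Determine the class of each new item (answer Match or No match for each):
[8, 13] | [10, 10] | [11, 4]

The rule appears to be: |first − second| ≤ 1.
[8, 13] → |8−13| = 5 → No match. [10, 10] → |10−10| = 0 → Match. [11, 4] → |11−4| = 7 → No match.

No match, Match, No match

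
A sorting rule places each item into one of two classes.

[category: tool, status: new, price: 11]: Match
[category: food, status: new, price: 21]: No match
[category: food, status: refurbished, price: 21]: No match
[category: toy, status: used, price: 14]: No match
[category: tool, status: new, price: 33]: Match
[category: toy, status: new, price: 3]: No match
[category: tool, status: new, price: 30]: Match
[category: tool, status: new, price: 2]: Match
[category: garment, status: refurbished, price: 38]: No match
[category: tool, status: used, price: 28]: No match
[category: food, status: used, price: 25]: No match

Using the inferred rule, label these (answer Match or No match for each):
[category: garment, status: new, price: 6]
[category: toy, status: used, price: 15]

A rule that fits every label: status is new AND category is tool — true of each 'Match' example, false of each 'No match' one.

No match, No match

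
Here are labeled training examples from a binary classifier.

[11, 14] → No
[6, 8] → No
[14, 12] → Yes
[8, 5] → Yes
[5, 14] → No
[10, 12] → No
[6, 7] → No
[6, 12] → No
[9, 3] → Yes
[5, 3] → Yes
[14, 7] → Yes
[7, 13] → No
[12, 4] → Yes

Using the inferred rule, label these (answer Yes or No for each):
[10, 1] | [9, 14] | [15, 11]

Yes, No, Yes

The pattern is that an item is 'Yes' exactly when: first > second.
[10, 1] — 10 > 1, hence Yes.
[9, 14] — 9 < 14, hence No.
[15, 11] — 15 > 11, hence Yes.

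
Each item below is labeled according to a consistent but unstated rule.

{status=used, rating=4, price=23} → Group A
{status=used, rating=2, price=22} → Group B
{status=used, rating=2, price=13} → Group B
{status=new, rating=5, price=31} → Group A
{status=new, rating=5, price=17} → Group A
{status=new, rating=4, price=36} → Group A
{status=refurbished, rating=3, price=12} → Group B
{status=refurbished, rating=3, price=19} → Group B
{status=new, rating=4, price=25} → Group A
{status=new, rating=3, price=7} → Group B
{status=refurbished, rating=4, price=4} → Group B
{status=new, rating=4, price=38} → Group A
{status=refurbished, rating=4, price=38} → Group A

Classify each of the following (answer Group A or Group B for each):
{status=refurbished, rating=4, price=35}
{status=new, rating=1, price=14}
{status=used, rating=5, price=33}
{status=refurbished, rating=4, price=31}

Group A, Group B, Group A, Group A

The classifier is using: price ≥ 7 AND rating ≥ 4.
{status=refurbished, rating=4, price=35} — price = 35, rating = 4, hence Group A. {status=new, rating=1, price=14} — price = 14, rating = 1, hence Group B. {status=used, rating=5, price=33} — price = 33, rating = 5, hence Group A. {status=refurbished, rating=4, price=31} — price = 31, rating = 4, hence Group A.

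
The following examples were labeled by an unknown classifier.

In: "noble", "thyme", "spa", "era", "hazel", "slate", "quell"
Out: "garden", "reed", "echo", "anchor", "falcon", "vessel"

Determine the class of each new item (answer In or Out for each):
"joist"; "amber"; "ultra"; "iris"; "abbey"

A rule that fits every label: odd length — true of each 'In' example, false of each 'Out' one.
"joist" → length 5 → In.
"amber" → length 5 → In.
"ultra" → length 5 → In.
"iris" → length 4 → Out.
"abbey" → length 5 → In.

In, In, In, Out, In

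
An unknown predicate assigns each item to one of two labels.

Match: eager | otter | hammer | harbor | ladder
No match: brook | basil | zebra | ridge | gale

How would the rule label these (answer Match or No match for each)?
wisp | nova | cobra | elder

One predicate separates the groups cleanly: ends with 'r'.
wisp: No match (ends with 'p').
nova: No match (ends with 'a').
cobra: No match (ends with 'a').
elder: Match (ends with 'r').

No match, No match, No match, Match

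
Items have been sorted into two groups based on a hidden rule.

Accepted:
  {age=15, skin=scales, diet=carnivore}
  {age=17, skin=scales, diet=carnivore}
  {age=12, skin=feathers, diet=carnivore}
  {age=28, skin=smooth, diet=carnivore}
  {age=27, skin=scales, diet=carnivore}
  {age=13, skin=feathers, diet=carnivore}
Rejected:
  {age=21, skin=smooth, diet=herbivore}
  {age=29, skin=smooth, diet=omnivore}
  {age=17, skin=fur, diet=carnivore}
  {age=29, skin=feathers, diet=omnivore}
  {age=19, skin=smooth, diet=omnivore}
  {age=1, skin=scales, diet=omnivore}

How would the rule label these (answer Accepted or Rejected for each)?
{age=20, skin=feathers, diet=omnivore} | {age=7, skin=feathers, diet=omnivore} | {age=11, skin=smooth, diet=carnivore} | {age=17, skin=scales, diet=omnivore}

Rejected, Rejected, Accepted, Rejected

The distinguishing property — diet is carnivore AND skin is not fur — holds for all the 'Accepted' cases and none of the 'Rejected' cases.
{age=20, skin=feathers, diet=omnivore}: diet is omnivore, skin is feathers — doesn't qualify, so Rejected.
{age=7, skin=feathers, diet=omnivore}: diet is omnivore, skin is feathers — doesn't qualify, so Rejected.
{age=11, skin=smooth, diet=carnivore}: diet is carnivore, skin is smooth — has this property, so Accepted.
{age=17, skin=scales, diet=omnivore}: diet is omnivore, skin is scales — doesn't qualify, so Rejected.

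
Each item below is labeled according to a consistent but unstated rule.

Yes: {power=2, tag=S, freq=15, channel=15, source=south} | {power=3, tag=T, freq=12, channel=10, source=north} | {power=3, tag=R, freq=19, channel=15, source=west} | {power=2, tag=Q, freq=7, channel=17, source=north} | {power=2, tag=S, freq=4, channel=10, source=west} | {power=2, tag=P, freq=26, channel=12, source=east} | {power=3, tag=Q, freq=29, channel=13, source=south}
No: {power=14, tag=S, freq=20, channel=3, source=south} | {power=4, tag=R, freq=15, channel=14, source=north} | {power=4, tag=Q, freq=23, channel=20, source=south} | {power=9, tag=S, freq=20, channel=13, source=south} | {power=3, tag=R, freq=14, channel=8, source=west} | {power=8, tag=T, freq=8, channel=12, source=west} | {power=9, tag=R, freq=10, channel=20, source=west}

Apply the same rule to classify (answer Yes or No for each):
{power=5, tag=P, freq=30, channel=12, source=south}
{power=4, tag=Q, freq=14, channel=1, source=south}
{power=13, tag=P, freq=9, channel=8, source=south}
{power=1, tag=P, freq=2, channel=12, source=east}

No, No, No, Yes

The distinguishing property — channel ≥ 10 AND power ≤ 3 — holds for all the 'Yes' cases and none of the 'No' cases.
{power=5, tag=P, freq=30, channel=12, source=south}: No (channel = 12, power = 5). {power=4, tag=Q, freq=14, channel=1, source=south}: No (channel = 1, power = 4). {power=13, tag=P, freq=9, channel=8, source=south}: No (channel = 8, power = 13). {power=1, tag=P, freq=2, channel=12, source=east}: Yes (channel = 12, power = 1).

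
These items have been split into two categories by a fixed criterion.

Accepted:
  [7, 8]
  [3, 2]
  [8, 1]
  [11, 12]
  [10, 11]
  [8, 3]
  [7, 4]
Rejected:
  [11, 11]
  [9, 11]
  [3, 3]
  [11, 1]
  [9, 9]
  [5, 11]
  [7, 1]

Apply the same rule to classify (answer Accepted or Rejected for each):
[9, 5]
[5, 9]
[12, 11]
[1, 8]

Rejected, Rejected, Accepted, Accepted

The classifier is using: sum is odd.
[9, 5]: Rejected (9+5 = 14). [5, 9]: Rejected (5+9 = 14). [12, 11]: Accepted (12+11 = 23). [1, 8]: Accepted (1+8 = 9).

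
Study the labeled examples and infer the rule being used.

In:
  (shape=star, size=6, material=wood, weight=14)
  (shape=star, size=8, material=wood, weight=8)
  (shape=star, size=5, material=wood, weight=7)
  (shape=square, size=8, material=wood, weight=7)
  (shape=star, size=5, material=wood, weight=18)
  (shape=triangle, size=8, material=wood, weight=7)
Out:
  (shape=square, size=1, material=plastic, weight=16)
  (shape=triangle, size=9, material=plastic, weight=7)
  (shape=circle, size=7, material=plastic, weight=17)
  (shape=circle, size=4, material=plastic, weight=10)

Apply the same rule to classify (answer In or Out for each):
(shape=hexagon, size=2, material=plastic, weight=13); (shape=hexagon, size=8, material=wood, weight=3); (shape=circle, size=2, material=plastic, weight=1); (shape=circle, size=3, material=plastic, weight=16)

Out, In, Out, Out

One predicate separates the groups cleanly: material is wood.
(shape=hexagon, size=2, material=plastic, weight=13) — material is plastic, hence Out.
(shape=hexagon, size=8, material=wood, weight=3) — material is wood, hence In.
(shape=circle, size=2, material=plastic, weight=1) — material is plastic, hence Out.
(shape=circle, size=3, material=plastic, weight=16) — material is plastic, hence Out.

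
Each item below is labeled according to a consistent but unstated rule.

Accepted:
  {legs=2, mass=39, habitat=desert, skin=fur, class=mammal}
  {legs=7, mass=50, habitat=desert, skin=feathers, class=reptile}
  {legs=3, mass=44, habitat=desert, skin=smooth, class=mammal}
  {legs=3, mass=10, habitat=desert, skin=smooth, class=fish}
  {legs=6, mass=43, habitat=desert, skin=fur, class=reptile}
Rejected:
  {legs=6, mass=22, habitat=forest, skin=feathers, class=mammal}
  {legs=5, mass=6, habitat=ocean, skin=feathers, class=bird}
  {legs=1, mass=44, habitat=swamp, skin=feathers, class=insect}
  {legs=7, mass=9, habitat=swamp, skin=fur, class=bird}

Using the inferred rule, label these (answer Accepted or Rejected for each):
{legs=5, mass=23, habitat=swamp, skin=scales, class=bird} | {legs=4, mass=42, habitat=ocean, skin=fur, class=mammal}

One predicate separates the groups cleanly: habitat is desert.
Rejected: {legs=5, mass=23, habitat=swamp, skin=scales, class=bird}, since habitat is swamp.
Rejected: {legs=4, mass=42, habitat=ocean, skin=fur, class=mammal}, since habitat is ocean.

Rejected, Rejected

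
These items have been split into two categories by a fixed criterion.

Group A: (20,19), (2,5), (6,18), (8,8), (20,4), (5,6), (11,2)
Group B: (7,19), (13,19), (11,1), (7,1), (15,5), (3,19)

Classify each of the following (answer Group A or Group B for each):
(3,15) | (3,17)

Group B, Group B

Comparing the two groups points to one rule — product is even.
(3,15) → 3·15 = 45 → Group B.
(3,17) → 3·17 = 51 → Group B.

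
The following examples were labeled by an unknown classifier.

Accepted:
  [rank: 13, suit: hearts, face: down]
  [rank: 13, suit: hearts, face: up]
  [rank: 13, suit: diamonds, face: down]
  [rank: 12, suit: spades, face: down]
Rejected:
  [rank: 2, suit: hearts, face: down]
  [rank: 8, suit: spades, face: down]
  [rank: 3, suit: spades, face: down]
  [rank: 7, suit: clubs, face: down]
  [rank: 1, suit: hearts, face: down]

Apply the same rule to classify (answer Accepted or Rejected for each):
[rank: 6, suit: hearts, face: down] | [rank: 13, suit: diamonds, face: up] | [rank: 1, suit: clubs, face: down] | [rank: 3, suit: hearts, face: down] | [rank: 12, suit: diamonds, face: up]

Rejected, Accepted, Rejected, Rejected, Accepted

The pattern is that an item is 'Accepted' exactly when: rank ≥ 12.
Rejected: [rank: 6, suit: hearts, face: down], since rank = 6.
Accepted: [rank: 13, suit: diamonds, face: up], since rank = 13.
Rejected: [rank: 1, suit: clubs, face: down], since rank = 1.
Rejected: [rank: 3, suit: hearts, face: down], since rank = 3.
Accepted: [rank: 12, suit: diamonds, face: up], since rank = 12.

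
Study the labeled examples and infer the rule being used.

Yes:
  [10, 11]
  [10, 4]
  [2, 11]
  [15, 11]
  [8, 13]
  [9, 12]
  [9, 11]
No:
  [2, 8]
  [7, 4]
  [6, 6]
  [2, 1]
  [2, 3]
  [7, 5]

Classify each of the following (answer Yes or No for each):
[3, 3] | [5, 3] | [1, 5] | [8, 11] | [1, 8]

The distinguishing property — sum ≥ 13 — holds for all the 'Yes' cases and none of the 'No' cases.
[3, 3]: 3+3 = 6, fails this test → No. [5, 3]: 5+3 = 8, fails this test → No. [1, 5]: 1+5 = 6, fails this test → No. [8, 11]: 8+11 = 19, checks out → Yes. [1, 8]: 1+8 = 9, fails this test → No.

No, No, No, Yes, No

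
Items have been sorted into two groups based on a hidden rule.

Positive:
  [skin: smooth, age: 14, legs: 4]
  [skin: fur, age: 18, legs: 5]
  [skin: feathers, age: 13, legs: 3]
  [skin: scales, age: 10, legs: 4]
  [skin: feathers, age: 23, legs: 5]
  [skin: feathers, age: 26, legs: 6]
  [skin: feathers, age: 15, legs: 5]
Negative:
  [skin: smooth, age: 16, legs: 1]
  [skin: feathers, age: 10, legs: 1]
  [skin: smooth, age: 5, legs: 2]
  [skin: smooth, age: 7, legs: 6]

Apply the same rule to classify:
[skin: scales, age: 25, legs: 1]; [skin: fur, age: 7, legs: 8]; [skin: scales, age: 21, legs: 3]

Negative, Negative, Positive

The common property of the 'Positive' items is: age ≥ 10 AND legs ≥ 2. No 'Negative' item has it.
[skin: scales, age: 25, legs: 1]: age = 25, legs = 1, does not pass → Negative. [skin: fur, age: 7, legs: 8]: age = 7, legs = 8, does not pass → Negative. [skin: scales, age: 21, legs: 3]: age = 21, legs = 3, meets the rule → Positive.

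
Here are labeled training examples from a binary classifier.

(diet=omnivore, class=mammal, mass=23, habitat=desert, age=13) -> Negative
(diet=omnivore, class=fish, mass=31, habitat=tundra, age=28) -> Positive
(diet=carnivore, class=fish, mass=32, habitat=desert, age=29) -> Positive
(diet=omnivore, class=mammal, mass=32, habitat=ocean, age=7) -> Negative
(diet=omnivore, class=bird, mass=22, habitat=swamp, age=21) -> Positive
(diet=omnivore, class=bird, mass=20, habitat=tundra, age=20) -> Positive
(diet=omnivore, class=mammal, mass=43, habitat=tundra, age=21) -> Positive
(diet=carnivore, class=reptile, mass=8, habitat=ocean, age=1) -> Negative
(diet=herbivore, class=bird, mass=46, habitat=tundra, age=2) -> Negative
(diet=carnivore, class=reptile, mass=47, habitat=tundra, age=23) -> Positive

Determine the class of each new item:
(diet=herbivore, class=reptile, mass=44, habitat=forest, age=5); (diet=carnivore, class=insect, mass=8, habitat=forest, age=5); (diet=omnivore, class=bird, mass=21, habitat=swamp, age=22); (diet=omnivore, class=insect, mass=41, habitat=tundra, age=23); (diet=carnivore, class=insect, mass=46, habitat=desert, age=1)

Every 'Positive' example satisfies: age ≥ 20. None of the 'Negative' examples do.
Negative: (diet=herbivore, class=reptile, mass=44, habitat=forest, age=5), since age = 5.
Negative: (diet=carnivore, class=insect, mass=8, habitat=forest, age=5), since age = 5.
Positive: (diet=omnivore, class=bird, mass=21, habitat=swamp, age=22), since age = 22.
Positive: (diet=omnivore, class=insect, mass=41, habitat=tundra, age=23), since age = 23.
Negative: (diet=carnivore, class=insect, mass=46, habitat=desert, age=1), since age = 1.

Negative, Negative, Positive, Positive, Negative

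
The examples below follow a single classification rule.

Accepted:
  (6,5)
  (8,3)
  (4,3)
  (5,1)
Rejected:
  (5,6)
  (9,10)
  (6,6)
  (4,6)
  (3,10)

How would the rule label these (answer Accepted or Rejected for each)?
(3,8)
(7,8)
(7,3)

Rule: second is odd. This holds for each 'Accepted' example and fails for each 'Rejected' one.
(3,8): Rejected (second 8).
(7,8): Rejected (second 8).
(7,3): Accepted (second 3).

Rejected, Rejected, Accepted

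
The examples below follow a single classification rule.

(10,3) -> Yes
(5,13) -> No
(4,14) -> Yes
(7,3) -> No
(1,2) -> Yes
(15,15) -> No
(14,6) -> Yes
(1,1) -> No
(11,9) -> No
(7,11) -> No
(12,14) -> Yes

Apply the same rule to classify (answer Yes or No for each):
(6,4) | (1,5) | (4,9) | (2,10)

All 'Yes' examples share one property — product is even — and every 'No' example lacks it.
Yes: (6,4), since 6·4 = 24.
No: (1,5), since 1·5 = 5.
Yes: (4,9), since 4·9 = 36.
Yes: (2,10), since 2·10 = 20.

Yes, No, Yes, Yes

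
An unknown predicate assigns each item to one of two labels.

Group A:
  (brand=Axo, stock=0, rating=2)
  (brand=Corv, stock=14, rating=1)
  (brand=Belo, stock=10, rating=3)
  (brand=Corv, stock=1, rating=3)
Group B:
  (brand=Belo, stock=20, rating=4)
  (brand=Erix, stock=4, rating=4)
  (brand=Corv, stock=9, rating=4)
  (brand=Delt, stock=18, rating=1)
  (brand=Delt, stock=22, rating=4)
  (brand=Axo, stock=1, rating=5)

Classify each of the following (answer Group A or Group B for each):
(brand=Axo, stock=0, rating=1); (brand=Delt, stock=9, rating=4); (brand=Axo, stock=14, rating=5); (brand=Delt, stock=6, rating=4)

Group A, Group B, Group B, Group B

Rule: stock ≤ 14 AND rating ≤ 3. This holds for each 'Group A' example and fails for each 'Group B' one.
(brand=Axo, stock=0, rating=1) → stock = 0, rating = 1 → Group A.
(brand=Delt, stock=9, rating=4) → stock = 9, rating = 4 → Group B.
(brand=Axo, stock=14, rating=5) → stock = 14, rating = 5 → Group B.
(brand=Delt, stock=6, rating=4) → stock = 6, rating = 4 → Group B.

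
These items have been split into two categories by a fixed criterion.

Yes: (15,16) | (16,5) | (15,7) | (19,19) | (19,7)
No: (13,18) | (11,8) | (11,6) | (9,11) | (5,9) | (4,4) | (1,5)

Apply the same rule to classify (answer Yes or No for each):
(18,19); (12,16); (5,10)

Yes, No, No

The distinguishing property — first ≥ 15 — holds for all the 'Yes' cases and none of the 'No' cases.
(18,19): first 18 — matches, so Yes. (12,16): first 12 — does not fit, so No. (5,10): first 5 — does not fit, so No.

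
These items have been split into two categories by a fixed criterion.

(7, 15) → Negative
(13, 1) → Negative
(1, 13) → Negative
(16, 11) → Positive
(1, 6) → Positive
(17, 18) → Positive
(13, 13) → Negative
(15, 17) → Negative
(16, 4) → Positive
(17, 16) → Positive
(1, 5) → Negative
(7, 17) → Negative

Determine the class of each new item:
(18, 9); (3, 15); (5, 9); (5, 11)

Positive, Negative, Negative, Negative

The rule appears to be: product is even.
(18, 9) — 18·9 = 162, hence Positive.
(3, 15) — 3·15 = 45, hence Negative.
(5, 9) — 5·9 = 45, hence Negative.
(5, 11) — 5·11 = 55, hence Negative.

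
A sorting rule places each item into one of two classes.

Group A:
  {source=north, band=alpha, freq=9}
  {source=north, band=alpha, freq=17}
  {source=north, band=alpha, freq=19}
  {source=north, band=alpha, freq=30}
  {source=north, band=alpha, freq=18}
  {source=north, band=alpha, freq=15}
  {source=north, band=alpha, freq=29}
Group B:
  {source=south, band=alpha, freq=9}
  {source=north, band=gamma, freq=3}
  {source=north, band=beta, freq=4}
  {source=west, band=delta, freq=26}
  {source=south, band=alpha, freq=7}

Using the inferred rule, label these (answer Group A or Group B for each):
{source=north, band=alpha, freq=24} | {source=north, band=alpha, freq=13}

Group A, Group A

The distinguishing property — band is alpha AND source is north — holds for all the 'Group A' cases and none of the 'Group B' cases.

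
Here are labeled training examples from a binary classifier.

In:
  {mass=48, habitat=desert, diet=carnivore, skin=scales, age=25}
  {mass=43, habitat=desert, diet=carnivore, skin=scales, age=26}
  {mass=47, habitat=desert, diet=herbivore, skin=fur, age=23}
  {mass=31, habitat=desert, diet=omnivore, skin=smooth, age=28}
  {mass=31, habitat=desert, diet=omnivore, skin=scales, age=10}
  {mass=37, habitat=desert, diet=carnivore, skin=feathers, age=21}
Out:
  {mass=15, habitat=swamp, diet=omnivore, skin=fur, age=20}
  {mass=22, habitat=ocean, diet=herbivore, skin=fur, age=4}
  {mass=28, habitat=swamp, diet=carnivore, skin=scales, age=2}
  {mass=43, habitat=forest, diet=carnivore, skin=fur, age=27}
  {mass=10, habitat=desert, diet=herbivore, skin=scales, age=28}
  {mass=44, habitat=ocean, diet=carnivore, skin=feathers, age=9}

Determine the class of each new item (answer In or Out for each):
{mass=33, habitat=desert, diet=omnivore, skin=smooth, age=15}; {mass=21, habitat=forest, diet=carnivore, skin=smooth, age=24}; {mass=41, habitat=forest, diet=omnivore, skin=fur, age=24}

The rule appears to be: habitat is desert AND mass ≥ 15.
{mass=33, habitat=desert, diet=omnivore, skin=smooth, age=15}: habitat is desert, mass = 33, matches → In. {mass=21, habitat=forest, diet=carnivore, skin=smooth, age=24}: habitat is forest, mass = 21, does not fit → Out. {mass=41, habitat=forest, diet=omnivore, skin=fur, age=24}: habitat is forest, mass = 41, does not fit → Out.

In, Out, Out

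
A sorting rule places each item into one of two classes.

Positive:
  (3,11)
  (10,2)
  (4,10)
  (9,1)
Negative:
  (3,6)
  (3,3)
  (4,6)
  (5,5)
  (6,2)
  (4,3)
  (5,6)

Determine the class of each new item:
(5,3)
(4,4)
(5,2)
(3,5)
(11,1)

Negative, Negative, Negative, Negative, Positive

A rule that fits every label: max ≥ 9 — true of each 'Positive' example, false of each 'Negative' one.
(5,3) → max 5 → Negative. (4,4) → max 4 → Negative. (5,2) → max 5 → Negative. (3,5) → max 5 → Negative. (11,1) → max 11 → Positive.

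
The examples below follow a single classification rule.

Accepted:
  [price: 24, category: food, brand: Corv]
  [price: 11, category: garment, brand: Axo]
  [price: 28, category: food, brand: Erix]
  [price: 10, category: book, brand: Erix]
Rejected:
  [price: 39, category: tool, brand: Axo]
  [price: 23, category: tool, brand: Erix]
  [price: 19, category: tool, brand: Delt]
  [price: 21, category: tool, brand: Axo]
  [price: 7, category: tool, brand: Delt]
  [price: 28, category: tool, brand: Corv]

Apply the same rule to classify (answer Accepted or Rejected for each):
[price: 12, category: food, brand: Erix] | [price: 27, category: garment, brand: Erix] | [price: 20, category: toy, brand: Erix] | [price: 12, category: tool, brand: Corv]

Accepted, Accepted, Accepted, Rejected

A rule that fits every label: category is not tool — true of each 'Accepted' example, false of each 'Rejected' one.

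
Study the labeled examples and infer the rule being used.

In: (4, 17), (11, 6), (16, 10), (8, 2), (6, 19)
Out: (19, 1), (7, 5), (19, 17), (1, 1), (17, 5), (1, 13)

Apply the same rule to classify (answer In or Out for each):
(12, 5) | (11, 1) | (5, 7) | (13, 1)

In, Out, Out, Out

The pattern is that an item is 'In' exactly when: product is even.
(12, 5): 12·5 = 60 — has this property, so In.
(11, 1): 11·1 = 11 — doesn't match, so Out.
(5, 7): 5·7 = 35 — doesn't match, so Out.
(13, 1): 13·1 = 13 — doesn't match, so Out.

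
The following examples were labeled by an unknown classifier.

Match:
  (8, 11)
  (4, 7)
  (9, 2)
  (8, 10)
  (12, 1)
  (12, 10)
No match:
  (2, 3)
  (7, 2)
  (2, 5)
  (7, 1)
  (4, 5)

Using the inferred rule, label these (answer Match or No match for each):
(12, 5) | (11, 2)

One predicate separates the groups cleanly: sum ≥ 11.
(12, 5) → 12+5 = 17 → Match.
(11, 2) → 11+2 = 13 → Match.

Match, Match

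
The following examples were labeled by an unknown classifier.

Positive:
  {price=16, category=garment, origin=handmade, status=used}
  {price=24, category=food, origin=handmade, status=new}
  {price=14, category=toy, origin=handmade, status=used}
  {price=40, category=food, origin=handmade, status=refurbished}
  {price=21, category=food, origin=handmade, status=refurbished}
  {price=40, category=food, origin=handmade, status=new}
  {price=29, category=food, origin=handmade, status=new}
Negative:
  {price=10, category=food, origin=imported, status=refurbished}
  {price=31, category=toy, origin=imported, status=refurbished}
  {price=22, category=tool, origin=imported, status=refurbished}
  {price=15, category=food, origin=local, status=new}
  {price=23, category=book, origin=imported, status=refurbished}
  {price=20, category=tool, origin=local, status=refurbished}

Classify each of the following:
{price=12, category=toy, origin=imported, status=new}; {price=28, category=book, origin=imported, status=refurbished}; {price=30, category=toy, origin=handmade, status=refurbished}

Negative, Negative, Positive

All 'Positive' examples share one property — origin is handmade — and every 'Negative' example lacks it.
{price=12, category=toy, origin=imported, status=new} — origin is imported, hence Negative.
{price=28, category=book, origin=imported, status=refurbished} — origin is imported, hence Negative.
{price=30, category=toy, origin=handmade, status=refurbished} — origin is handmade, hence Positive.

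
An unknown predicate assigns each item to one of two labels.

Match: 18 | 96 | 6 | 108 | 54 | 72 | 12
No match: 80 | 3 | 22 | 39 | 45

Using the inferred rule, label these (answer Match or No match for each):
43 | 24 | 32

No match, Match, No match

Every 'Match' example satisfies: multiple of 6. None of the 'No match' examples do.
43: 43 = 6·7 + 1 — does not pass, so No match. 24: 24 = 6·4 — passes, so Match. 32: 32 = 6·5 + 2 — does not pass, so No match.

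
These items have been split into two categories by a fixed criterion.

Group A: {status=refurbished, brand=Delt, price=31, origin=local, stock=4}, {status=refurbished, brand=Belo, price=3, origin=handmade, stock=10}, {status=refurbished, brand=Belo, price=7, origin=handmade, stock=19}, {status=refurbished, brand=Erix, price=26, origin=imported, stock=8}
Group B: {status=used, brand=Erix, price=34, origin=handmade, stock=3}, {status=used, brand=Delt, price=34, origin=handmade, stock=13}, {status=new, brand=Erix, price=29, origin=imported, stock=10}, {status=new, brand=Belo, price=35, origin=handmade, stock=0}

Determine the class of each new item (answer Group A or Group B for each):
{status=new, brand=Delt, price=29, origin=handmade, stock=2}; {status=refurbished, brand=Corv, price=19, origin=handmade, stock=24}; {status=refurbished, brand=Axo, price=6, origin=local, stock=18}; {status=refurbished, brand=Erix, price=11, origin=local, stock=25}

Group B, Group A, Group A, Group A

The pattern is that an item is 'Group A' exactly when: status is refurbished.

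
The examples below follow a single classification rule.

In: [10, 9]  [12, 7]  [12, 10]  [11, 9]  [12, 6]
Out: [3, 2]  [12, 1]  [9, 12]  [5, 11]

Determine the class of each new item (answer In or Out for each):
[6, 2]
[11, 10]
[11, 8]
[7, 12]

Out, In, In, Out

The common property of the 'In' items is: first > second AND sum ≥ 16. No 'Out' item has it.
[6, 2]: 6 > 2, 6+2 = 8, doesn't qualify → Out.
[11, 10]: 11 > 10, 11+10 = 21, passes → In.
[11, 8]: 11 > 8, 11+8 = 19, passes → In.
[7, 12]: 7 < 12, 7+12 = 19, doesn't qualify → Out.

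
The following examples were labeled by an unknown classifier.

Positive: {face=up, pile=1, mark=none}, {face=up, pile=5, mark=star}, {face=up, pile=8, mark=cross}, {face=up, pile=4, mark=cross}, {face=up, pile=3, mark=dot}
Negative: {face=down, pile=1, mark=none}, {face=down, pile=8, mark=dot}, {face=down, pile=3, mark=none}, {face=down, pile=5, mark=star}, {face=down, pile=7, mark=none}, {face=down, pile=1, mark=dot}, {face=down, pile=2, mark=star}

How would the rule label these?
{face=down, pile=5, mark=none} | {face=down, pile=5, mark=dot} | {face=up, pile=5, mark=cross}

The pattern is that an item is 'Positive' exactly when: face is up.
{face=down, pile=5, mark=none}: Negative (face is down).
{face=down, pile=5, mark=dot}: Negative (face is down).
{face=up, pile=5, mark=cross}: Positive (face is up).

Negative, Negative, Positive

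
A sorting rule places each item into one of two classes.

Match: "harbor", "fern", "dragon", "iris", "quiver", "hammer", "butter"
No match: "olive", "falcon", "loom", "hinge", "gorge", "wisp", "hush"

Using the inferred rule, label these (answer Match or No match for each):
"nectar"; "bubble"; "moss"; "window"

The pattern is that an item is 'Match' exactly when: even length AND contains 'r'.
"nectar": length 6, has 'r', checks out → Match.
"bubble": length 6, no 'r', does not fit → No match.
"moss": length 4, no 'r', does not fit → No match.
"window": length 6, no 'r', does not fit → No match.

Match, No match, No match, No match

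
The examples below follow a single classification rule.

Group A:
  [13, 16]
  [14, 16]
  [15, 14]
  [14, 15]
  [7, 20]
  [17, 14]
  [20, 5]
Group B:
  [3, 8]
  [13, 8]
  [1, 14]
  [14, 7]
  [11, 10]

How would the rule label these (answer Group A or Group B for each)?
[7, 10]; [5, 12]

Every 'Group A' example satisfies: sum ≥ 25. None of the 'Group B' examples do.

Group B, Group B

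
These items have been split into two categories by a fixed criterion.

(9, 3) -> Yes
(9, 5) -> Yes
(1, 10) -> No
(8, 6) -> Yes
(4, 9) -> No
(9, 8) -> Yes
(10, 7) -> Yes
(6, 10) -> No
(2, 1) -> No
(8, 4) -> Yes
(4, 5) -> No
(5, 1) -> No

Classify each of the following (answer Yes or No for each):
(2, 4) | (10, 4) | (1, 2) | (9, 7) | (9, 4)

All 'Yes' examples share one property — first ≥ 7 — and every 'No' example lacks it.
(2, 4) — first 2, hence No. (10, 4) — first 10, hence Yes. (1, 2) — first 1, hence No. (9, 7) — first 9, hence Yes. (9, 4) — first 9, hence Yes.

No, Yes, No, Yes, Yes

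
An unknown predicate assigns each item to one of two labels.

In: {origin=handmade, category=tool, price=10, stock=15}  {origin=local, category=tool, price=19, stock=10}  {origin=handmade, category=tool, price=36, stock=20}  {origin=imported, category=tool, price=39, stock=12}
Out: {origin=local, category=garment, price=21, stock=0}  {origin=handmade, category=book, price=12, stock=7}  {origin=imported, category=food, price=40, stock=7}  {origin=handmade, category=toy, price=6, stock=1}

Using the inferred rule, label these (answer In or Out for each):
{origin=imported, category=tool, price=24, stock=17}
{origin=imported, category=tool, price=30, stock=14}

'In' ⟺ category is tool.
{origin=imported, category=tool, price=24, stock=17}: category is tool, satisfies this → In. {origin=imported, category=tool, price=30, stock=14}: category is tool, satisfies this → In.

In, In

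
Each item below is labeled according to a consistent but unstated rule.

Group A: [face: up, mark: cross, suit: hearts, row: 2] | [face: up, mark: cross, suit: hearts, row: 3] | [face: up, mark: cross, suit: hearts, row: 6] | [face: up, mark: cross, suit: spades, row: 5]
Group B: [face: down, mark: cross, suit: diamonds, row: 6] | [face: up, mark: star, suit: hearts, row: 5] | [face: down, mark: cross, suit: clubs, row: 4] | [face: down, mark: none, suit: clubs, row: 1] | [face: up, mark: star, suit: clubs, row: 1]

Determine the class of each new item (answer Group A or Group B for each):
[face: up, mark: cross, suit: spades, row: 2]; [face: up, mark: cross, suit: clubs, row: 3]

Group A, Group A

One predicate separates the groups cleanly: face is up AND mark is cross.
[face: up, mark: cross, suit: spades, row: 2] — face is up, mark is cross, hence Group A. [face: up, mark: cross, suit: clubs, row: 3] — face is up, mark is cross, hence Group A.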